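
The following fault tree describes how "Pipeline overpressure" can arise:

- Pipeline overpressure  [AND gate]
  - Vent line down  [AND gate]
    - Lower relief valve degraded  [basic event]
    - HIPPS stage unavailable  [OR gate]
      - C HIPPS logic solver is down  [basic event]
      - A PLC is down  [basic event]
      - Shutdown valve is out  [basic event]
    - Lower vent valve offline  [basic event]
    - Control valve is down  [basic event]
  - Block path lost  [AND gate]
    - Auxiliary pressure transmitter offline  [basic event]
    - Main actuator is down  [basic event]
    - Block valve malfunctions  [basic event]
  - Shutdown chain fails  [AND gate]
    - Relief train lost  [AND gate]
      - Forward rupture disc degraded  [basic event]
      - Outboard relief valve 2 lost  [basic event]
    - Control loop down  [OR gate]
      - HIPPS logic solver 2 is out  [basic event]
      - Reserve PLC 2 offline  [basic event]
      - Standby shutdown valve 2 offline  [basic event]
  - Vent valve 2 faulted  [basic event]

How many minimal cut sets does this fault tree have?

HIPPS stage unavailable [OR]: union of children's cut sets → 3 cut set(s).
Vent line down [AND]: one cut set from each child combined → 1 × 3 × 1 × 1 = 3 cut set(s).
Block path lost [AND]: one cut set from each child combined → 1 × 1 × 1 = 1 cut set(s).
Relief train lost [AND]: one cut set from each child combined → 1 × 1 = 1 cut set(s).
Control loop down [OR]: union of children's cut sets → 3 cut set(s).
Shutdown chain fails [AND]: one cut set from each child combined → 1 × 3 = 3 cut set(s).
Pipeline overpressure [AND]: one cut set from each child combined → 3 × 1 × 3 × 1 = 9 cut set(s).
Minimal cut sets: {Auxiliary pressure transmitter offline, Block valve malfunctions, C HIPPS logic solver is down, Control valve is down, Forward rupture disc degraded, HIPPS logic solver 2 is out, Lower relief valve degraded, Lower vent valve offline, Main actuator is down, Outboard relief valve 2 lost, Vent valve 2 faulted}; {Auxiliary pressure transmitter offline, Block valve malfunctions, C HIPPS logic solver is down, Control valve is down, Forward rupture disc degraded, Lower relief valve degraded, Lower vent valve offline, Main actuator is down, Outboard relief valve 2 lost, Reserve PLC 2 offline, Vent valve 2 faulted}; {Auxiliary pressure transmitter offline, Block valve malfunctions, C HIPPS logic solver is down, Control valve is down, Forward rupture disc degraded, Lower relief valve degraded, Lower vent valve offline, Main actuator is down, Outboard relief valve 2 lost, Standby shutdown valve 2 offline, Vent valve 2 faulted}; {A PLC is down, Auxiliary pressure transmitter offline, Block valve malfunctions, Control valve is down, Forward rupture disc degraded, HIPPS logic solver 2 is out, Lower relief valve degraded, Lower vent valve offline, Main actuator is down, Outboard relief valve 2 lost, Vent valve 2 faulted}; {A PLC is down, Auxiliary pressure transmitter offline, Block valve malfunctions, Control valve is down, Forward rupture disc degraded, Lower relief valve degraded, Lower vent valve offline, Main actuator is down, Outboard relief valve 2 lost, Reserve PLC 2 offline, Vent valve 2 faulted}; {A PLC is down, Auxiliary pressure transmitter offline, Block valve malfunctions, Control valve is down, Forward rupture disc degraded, Lower relief valve degraded, Lower vent valve offline, Main actuator is down, Outboard relief valve 2 lost, Standby shutdown valve 2 offline, Vent valve 2 faulted}; {Auxiliary pressure transmitter offline, Block valve malfunctions, Control valve is down, Forward rupture disc degraded, HIPPS logic solver 2 is out, Lower relief valve degraded, Lower vent valve offline, Main actuator is down, Outboard relief valve 2 lost, Shutdown valve is out, Vent valve 2 faulted}; {Auxiliary pressure transmitter offline, Block valve malfunctions, Control valve is down, Forward rupture disc degraded, Lower relief valve degraded, Lower vent valve offline, Main actuator is down, Outboard relief valve 2 lost, Reserve PLC 2 offline, Shutdown valve is out, Vent valve 2 faulted}; {Auxiliary pressure transmitter offline, Block valve malfunctions, Control valve is down, Forward rupture disc degraded, Lower relief valve degraded, Lower vent valve offline, Main actuator is down, Outboard relief valve 2 lost, Shutdown valve is out, Standby shutdown valve 2 offline, Vent valve 2 faulted}.

9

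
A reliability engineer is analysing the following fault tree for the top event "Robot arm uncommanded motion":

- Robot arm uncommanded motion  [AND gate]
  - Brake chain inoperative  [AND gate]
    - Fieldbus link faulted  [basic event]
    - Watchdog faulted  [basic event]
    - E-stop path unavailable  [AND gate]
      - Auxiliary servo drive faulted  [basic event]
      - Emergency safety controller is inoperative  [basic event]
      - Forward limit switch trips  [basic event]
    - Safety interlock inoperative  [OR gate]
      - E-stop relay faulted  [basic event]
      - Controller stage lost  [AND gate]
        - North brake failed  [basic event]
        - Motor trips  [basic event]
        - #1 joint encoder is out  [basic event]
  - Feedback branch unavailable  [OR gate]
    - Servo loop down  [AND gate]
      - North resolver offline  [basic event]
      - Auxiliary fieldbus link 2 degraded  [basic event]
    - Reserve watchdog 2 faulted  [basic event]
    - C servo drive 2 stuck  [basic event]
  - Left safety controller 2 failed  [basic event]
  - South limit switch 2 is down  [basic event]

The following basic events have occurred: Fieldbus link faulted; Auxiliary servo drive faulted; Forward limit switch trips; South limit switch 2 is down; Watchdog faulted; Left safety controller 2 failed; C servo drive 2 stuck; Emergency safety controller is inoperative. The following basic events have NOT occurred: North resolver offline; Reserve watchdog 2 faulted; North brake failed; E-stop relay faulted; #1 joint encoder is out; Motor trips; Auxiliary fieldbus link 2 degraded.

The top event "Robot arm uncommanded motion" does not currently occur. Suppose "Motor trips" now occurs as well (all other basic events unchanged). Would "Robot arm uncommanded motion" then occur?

Counterfactual: set "Motor trips" to occurred.
E-stop path unavailable [AND]: Auxiliary servo drive faulted=occurs, Emergency safety controller is inoperative=occurs, Forward limit switch trips=occurs → all inputs occur → occurs.
Controller stage lost [AND]: North brake failed=not, Motor trips=occurs, #1 joint encoder is out=not → not all inputs occur → does not occur.
Safety interlock inoperative [OR]: E-stop relay faulted=not, Controller stage lost=not → no input occurs → does not occur.
Brake chain inoperative [AND]: Fieldbus link faulted=occurs, Watchdog faulted=occurs, E-stop path unavailable=occurs, Safety interlock inoperative=not → not all inputs occur → does not occur.
Servo loop down [AND]: North resolver offline=not, Auxiliary fieldbus link 2 degraded=not → not all inputs occur → does not occur.
Feedback branch unavailable [OR]: Servo loop down=not, Reserve watchdog 2 faulted=not, C servo drive 2 stuck=occurs → at least one input occurs → occurs.
Robot arm uncommanded motion [AND]: Brake chain inoperative=not, Feedback branch unavailable=occurs, Left safety controller 2 failed=occurs, South limit switch 2 is down=occurs → not all inputs occur → does not occur.

No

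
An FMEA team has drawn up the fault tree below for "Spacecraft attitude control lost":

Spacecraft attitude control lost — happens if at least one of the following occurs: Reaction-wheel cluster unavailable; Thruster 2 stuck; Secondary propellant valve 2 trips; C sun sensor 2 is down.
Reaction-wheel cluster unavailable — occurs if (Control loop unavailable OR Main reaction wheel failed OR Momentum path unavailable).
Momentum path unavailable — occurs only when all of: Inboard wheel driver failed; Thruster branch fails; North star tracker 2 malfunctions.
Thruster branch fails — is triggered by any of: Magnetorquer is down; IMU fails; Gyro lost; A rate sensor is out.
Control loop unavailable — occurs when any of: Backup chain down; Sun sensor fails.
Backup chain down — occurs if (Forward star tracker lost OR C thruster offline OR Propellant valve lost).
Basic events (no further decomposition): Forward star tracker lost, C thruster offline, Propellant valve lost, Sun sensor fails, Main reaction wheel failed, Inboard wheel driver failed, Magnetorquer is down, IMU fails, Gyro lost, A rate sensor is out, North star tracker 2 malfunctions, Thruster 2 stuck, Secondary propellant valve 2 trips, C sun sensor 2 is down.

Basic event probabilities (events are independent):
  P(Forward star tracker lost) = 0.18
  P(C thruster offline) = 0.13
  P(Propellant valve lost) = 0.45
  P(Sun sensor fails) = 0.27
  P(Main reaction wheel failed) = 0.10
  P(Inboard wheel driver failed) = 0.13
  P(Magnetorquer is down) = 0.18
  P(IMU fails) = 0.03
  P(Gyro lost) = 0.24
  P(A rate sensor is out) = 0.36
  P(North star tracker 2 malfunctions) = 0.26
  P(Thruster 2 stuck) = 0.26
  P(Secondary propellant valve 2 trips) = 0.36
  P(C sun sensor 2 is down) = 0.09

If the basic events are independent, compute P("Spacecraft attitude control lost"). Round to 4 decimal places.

0.8912

P(Backup chain down) [OR] = 1 − (1−0.18) × (1−0.13) × (1−0.45) = 0.607630
P(Control loop unavailable) [OR] = 1 − (1−0.607630) × (1−0.27) = 0.713570
P(Thruster branch fails) [OR] = 1 − (1−0.18) × (1−0.03) × (1−0.24) × (1−0.36) = 0.613117
P(Momentum path unavailable) [AND] = 0.13 × 0.613117 × 0.26 = 0.020723
P(Reaction-wheel cluster unavailable) [OR] = 1 − (1−0.713570) × (1−0.10) × (1−0.020723) = 0.747555
P(Spacecraft attitude control lost) [OR] = 1 − (1−0.747555) × (1−0.26) × (1−0.36) × (1−0.09) = 0.891202
Rounded to 4 decimal places: P(Spacecraft attitude control lost) ≈ 0.8912.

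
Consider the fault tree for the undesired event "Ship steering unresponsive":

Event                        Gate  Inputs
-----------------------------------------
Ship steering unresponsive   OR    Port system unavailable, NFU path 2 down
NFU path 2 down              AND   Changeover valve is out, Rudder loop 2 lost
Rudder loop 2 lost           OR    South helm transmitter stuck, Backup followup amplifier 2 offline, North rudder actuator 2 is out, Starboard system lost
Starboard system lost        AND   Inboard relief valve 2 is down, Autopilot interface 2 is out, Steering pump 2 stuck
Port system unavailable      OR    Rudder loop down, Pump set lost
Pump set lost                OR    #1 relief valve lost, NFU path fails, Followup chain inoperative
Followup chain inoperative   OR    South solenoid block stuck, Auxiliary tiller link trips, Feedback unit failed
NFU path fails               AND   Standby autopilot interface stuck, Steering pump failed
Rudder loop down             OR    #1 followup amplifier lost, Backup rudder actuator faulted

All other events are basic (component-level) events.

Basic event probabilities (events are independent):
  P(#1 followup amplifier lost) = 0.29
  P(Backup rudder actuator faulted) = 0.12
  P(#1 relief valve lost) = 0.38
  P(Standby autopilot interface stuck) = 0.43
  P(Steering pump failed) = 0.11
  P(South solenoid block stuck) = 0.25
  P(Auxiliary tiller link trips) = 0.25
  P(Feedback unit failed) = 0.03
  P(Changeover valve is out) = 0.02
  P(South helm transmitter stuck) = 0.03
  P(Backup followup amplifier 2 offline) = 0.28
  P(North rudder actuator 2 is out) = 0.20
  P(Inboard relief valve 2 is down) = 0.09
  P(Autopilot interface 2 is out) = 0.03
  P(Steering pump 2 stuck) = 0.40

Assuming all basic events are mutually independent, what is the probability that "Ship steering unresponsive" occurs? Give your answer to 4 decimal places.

0.8004

P(Rudder loop down) [OR] = 1 − (1−0.29) × (1−0.12) = 0.375200
P(NFU path fails) [AND] = 0.43 × 0.11 = 0.047300
P(Followup chain inoperative) [OR] = 1 − (1−0.25) × (1−0.25) × (1−0.03) = 0.454375
P(Pump set lost) [OR] = 1 − (1−0.38) × (1−0.047300) × (1−0.454375) = 0.677713
P(Port system unavailable) [OR] = 1 − (1−0.375200) × (1−0.677713) = 0.798635
P(Starboard system lost) [AND] = 0.09 × 0.03 × 0.40 = 0.001080
P(Rudder loop 2 lost) [OR] = 1 − (1−0.03) × (1−0.28) × (1−0.20) × (1−0.001080) = 0.441883
P(NFU path 2 down) [AND] = 0.02 × 0.441883 = 0.008838
P(Ship steering unresponsive) [OR] = 1 − (1−0.798635) × (1−0.008838) = 0.800415
Rounded to 4 decimal places: P(Ship steering unresponsive) ≈ 0.8004.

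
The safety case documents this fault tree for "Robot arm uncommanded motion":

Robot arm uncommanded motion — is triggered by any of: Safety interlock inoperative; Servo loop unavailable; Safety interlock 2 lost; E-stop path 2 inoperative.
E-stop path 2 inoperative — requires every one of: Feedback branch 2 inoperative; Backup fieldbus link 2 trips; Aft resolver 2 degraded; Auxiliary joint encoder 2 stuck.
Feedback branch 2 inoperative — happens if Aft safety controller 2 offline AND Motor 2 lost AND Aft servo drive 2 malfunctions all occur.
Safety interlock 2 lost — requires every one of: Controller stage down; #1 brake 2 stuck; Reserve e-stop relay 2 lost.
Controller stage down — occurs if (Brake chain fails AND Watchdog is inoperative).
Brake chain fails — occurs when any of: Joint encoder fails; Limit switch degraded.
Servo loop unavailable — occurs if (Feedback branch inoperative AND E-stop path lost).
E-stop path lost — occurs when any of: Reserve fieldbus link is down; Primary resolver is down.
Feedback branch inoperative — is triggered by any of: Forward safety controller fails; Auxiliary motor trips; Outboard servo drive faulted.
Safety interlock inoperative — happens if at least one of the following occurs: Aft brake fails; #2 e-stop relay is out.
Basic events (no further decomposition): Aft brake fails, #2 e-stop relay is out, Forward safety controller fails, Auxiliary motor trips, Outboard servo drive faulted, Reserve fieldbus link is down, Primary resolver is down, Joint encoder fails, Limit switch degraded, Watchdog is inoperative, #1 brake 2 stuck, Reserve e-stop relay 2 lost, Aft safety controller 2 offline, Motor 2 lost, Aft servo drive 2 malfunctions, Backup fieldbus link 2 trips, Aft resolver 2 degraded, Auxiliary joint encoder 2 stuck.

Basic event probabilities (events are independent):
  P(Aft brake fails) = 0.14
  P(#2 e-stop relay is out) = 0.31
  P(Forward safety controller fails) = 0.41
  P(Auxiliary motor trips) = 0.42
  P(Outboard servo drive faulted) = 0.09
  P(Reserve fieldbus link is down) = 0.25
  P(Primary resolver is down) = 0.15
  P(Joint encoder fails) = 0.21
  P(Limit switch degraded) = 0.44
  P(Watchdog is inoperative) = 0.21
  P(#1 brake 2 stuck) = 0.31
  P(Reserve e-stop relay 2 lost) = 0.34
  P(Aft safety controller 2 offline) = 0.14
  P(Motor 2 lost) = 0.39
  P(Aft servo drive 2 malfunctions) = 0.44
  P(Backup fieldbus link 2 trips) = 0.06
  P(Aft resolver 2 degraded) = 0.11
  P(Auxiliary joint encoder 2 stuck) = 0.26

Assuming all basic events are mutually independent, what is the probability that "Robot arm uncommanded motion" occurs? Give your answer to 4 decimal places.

P(Safety interlock inoperative) [OR] = 1 − (1−0.14) × (1−0.31) = 0.406600
P(Feedback branch inoperative) [OR] = 1 − (1−0.41) × (1−0.42) × (1−0.09) = 0.688598
P(E-stop path lost) [OR] = 1 − (1−0.25) × (1−0.15) = 0.362500
P(Servo loop unavailable) [AND] = 0.688598 × 0.362500 = 0.249617
P(Brake chain fails) [OR] = 1 − (1−0.21) × (1−0.44) = 0.557600
P(Controller stage down) [AND] = 0.557600 × 0.21 = 0.117096
P(Safety interlock 2 lost) [AND] = 0.117096 × 0.31 × 0.34 = 0.012342
P(Feedback branch 2 inoperative) [AND] = 0.14 × 0.39 × 0.44 = 0.024024
P(E-stop path 2 inoperative) [AND] = 0.024024 × 0.06 × 0.11 × 0.26 = 0.000041
P(Robot arm uncommanded motion) [OR] = 1 − (1−0.406600) × (1−0.249617) × (1−0.012342) × (1−0.000041) = 0.560236
Rounded to 4 decimal places: P(Robot arm uncommanded motion) ≈ 0.5602.

0.5602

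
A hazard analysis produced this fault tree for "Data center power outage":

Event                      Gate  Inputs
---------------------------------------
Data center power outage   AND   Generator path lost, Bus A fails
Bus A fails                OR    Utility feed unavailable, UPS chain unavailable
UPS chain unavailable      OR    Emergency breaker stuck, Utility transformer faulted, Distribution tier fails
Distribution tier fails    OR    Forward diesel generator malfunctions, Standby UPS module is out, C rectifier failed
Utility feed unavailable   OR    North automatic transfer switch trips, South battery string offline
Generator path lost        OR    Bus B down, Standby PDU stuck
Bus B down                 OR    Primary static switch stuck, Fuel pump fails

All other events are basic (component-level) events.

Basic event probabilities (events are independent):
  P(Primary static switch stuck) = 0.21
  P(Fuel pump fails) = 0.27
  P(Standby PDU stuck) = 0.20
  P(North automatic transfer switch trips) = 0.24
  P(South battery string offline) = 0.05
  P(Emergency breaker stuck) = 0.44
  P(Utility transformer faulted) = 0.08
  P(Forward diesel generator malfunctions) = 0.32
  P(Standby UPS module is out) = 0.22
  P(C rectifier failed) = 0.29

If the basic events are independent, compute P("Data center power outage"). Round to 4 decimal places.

0.4632

P(Bus B down) [OR] = 1 − (1−0.21) × (1−0.27) = 0.423300
P(Generator path lost) [OR] = 1 − (1−0.423300) × (1−0.20) = 0.538640
P(Utility feed unavailable) [OR] = 1 − (1−0.24) × (1−0.05) = 0.278000
P(Distribution tier fails) [OR] = 1 − (1−0.32) × (1−0.22) × (1−0.29) = 0.623416
P(UPS chain unavailable) [OR] = 1 − (1−0.44) × (1−0.08) × (1−0.623416) = 0.805984
P(Bus A fails) [OR] = 1 − (1−0.278000) × (1−0.805984) = 0.859920
P(Data center power outage) [AND] = 0.538640 × 0.859920 = 0.463187
Rounded to 4 decimal places: P(Data center power outage) ≈ 0.4632.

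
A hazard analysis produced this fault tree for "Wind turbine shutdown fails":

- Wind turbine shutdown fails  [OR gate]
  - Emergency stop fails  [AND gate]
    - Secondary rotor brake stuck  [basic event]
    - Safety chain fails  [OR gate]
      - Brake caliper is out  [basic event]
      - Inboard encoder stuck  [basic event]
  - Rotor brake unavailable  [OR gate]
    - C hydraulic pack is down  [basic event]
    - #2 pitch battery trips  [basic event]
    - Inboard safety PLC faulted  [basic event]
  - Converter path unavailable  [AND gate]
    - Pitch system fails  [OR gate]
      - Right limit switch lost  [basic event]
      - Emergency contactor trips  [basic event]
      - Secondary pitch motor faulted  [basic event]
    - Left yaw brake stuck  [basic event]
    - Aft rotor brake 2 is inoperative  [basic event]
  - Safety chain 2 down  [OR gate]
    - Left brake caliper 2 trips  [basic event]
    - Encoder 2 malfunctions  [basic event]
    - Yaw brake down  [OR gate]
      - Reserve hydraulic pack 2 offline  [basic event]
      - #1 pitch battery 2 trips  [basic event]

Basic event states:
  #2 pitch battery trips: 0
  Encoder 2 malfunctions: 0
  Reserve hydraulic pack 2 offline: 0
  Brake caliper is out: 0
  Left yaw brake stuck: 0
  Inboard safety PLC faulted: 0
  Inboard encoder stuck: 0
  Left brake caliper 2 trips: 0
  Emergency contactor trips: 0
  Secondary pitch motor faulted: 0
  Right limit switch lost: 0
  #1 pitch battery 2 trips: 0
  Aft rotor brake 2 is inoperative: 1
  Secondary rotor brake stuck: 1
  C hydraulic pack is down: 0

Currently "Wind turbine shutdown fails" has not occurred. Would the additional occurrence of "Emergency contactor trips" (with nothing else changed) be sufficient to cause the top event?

No

Counterfactual: set "Emergency contactor trips" to occurred.
Safety chain fails [OR]: Brake caliper is out=not, Inboard encoder stuck=not → no input occurs → does not occur.
Emergency stop fails [AND]: Secondary rotor brake stuck=occurs, Safety chain fails=not → not all inputs occur → does not occur.
Rotor brake unavailable [OR]: C hydraulic pack is down=not, #2 pitch battery trips=not, Inboard safety PLC faulted=not → no input occurs → does not occur.
Pitch system fails [OR]: Right limit switch lost=not, Emergency contactor trips=occurs, Secondary pitch motor faulted=not → at least one input occurs → occurs.
Converter path unavailable [AND]: Pitch system fails=occurs, Left yaw brake stuck=not, Aft rotor brake 2 is inoperative=occurs → not all inputs occur → does not occur.
Yaw brake down [OR]: Reserve hydraulic pack 2 offline=not, #1 pitch battery 2 trips=not → no input occurs → does not occur.
Safety chain 2 down [OR]: Left brake caliper 2 trips=not, Encoder 2 malfunctions=not, Yaw brake down=not → no input occurs → does not occur.
Wind turbine shutdown fails [OR]: Emergency stop fails=not, Rotor brake unavailable=not, Converter path unavailable=not, Safety chain 2 down=not → no input occurs → does not occur.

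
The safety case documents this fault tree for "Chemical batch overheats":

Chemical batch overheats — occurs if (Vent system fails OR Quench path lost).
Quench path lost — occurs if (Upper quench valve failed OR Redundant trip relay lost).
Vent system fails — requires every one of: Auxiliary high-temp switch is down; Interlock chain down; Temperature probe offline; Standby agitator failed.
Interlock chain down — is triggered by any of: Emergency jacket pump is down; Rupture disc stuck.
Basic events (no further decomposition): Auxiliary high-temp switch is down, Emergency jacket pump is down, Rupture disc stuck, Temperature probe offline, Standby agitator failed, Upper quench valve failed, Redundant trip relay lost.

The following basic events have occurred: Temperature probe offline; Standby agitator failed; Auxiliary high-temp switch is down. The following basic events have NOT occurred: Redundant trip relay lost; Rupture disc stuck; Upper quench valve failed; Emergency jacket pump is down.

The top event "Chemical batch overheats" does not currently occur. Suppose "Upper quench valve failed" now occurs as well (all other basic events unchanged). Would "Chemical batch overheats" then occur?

Yes

Counterfactual: set "Upper quench valve failed" to occurred.
Interlock chain down [OR]: Emergency jacket pump is down=not, Rupture disc stuck=not → no input occurs → does not occur.
Vent system fails [AND]: Auxiliary high-temp switch is down=occurs, Interlock chain down=not, Temperature probe offline=occurs, Standby agitator failed=occurs → not all inputs occur → does not occur.
Quench path lost [OR]: Upper quench valve failed=occurs, Redundant trip relay lost=not → at least one input occurs → occurs.
Chemical batch overheats [OR]: Vent system fails=not, Quench path lost=occurs → at least one input occurs → occurs.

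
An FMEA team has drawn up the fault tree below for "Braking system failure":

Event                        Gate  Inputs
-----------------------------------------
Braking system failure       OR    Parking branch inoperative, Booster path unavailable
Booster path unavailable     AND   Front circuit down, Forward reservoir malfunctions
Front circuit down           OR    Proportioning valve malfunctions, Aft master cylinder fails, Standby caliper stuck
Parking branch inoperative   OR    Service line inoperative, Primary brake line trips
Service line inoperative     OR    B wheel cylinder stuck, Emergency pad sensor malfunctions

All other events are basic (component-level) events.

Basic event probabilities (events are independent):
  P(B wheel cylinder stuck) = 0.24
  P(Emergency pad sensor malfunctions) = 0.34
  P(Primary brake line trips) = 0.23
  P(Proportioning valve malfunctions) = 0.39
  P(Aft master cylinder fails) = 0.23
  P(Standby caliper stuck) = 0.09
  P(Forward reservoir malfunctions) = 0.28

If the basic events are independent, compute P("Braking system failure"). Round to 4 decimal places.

P(Service line inoperative) [OR] = 1 − (1−0.24) × (1−0.34) = 0.498400
P(Parking branch inoperative) [OR] = 1 − (1−0.498400) × (1−0.23) = 0.613768
P(Front circuit down) [OR] = 1 − (1−0.39) × (1−0.23) × (1−0.09) = 0.572573
P(Booster path unavailable) [AND] = 0.572573 × 0.28 = 0.160320
P(Braking system failure) [OR] = 1 − (1−0.613768) × (1−0.160320) = 0.675689
Rounded to 4 decimal places: P(Braking system failure) ≈ 0.6757.

0.6757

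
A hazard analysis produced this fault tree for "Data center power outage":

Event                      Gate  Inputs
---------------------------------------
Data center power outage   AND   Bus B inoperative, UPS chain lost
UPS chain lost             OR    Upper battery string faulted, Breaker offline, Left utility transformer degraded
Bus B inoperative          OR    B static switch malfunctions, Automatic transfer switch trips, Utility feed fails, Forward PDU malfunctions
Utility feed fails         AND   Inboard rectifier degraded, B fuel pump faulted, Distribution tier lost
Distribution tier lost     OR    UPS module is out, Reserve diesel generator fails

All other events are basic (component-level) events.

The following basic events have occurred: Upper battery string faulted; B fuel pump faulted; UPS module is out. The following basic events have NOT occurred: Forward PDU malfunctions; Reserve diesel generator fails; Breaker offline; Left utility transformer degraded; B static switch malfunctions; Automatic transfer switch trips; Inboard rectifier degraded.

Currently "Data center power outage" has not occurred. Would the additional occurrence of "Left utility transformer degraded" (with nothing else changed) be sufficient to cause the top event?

No

Counterfactual: set "Left utility transformer degraded" to occurred.
Distribution tier lost [OR]: UPS module is out=occurs, Reserve diesel generator fails=not → at least one input occurs → occurs.
Utility feed fails [AND]: Inboard rectifier degraded=not, B fuel pump faulted=occurs, Distribution tier lost=occurs → not all inputs occur → does not occur.
Bus B inoperative [OR]: B static switch malfunctions=not, Automatic transfer switch trips=not, Utility feed fails=not, Forward PDU malfunctions=not → no input occurs → does not occur.
UPS chain lost [OR]: Upper battery string faulted=occurs, Breaker offline=not, Left utility transformer degraded=occurs → at least one input occurs → occurs.
Data center power outage [AND]: Bus B inoperative=not, UPS chain lost=occurs → not all inputs occur → does not occur.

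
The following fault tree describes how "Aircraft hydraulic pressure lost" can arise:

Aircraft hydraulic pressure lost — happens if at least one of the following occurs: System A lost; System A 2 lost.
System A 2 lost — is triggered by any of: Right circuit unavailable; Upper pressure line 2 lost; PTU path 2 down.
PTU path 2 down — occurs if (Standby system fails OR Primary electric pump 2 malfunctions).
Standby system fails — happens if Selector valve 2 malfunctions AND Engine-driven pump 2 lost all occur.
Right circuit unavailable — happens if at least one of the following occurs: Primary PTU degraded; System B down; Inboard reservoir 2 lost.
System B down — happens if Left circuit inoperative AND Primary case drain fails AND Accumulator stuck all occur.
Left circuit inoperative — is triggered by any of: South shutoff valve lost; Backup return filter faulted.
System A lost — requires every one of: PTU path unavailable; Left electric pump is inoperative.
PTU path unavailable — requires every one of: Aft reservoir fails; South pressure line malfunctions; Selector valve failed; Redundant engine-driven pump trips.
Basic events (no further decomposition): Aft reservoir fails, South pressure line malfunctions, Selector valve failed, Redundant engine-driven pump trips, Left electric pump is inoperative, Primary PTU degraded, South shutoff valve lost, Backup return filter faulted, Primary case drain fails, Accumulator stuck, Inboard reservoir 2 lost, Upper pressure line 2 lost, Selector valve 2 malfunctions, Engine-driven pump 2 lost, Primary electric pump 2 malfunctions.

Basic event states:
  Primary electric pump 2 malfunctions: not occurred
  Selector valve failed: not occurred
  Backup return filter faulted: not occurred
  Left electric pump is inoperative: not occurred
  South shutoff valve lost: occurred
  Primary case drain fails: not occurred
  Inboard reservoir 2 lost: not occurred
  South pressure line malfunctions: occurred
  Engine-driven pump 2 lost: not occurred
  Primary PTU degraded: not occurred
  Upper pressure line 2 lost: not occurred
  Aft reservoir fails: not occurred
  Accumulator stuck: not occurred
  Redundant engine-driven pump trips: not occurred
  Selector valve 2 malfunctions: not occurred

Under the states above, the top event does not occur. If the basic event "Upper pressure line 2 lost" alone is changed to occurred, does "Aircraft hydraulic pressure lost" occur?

Counterfactual: set "Upper pressure line 2 lost" to occurred.
PTU path unavailable [AND]: Aft reservoir fails=not, South pressure line malfunctions=occurs, Selector valve failed=not, Redundant engine-driven pump trips=not → not all inputs occur → does not occur.
System A lost [AND]: PTU path unavailable=not, Left electric pump is inoperative=not → not all inputs occur → does not occur.
Left circuit inoperative [OR]: South shutoff valve lost=occurs, Backup return filter faulted=not → at least one input occurs → occurs.
System B down [AND]: Left circuit inoperative=occurs, Primary case drain fails=not, Accumulator stuck=not → not all inputs occur → does not occur.
Right circuit unavailable [OR]: Primary PTU degraded=not, System B down=not, Inboard reservoir 2 lost=not → no input occurs → does not occur.
Standby system fails [AND]: Selector valve 2 malfunctions=not, Engine-driven pump 2 lost=not → not all inputs occur → does not occur.
PTU path 2 down [OR]: Standby system fails=not, Primary electric pump 2 malfunctions=not → no input occurs → does not occur.
System A 2 lost [OR]: Right circuit unavailable=not, Upper pressure line 2 lost=occurs, PTU path 2 down=not → at least one input occurs → occurs.
Aircraft hydraulic pressure lost [OR]: System A lost=not, System A 2 lost=occurs → at least one input occurs → occurs.

Yes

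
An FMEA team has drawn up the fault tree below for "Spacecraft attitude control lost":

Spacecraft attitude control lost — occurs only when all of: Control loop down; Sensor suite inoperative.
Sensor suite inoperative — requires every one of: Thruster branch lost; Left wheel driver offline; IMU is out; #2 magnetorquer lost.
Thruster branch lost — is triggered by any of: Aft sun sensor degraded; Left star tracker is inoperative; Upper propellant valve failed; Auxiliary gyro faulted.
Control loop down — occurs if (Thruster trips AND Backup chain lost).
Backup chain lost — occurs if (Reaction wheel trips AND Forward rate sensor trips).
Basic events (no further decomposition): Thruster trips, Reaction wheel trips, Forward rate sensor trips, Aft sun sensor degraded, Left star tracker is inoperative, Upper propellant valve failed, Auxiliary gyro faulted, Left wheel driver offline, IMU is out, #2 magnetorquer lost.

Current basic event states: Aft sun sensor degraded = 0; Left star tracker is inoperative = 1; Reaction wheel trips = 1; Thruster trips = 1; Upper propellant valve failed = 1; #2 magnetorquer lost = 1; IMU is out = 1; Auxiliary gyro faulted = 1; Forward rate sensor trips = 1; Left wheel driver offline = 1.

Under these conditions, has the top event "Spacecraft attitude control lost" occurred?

Yes

Backup chain lost [AND]: Reaction wheel trips=occurs, Forward rate sensor trips=occurs → all inputs occur → occurs.
Control loop down [AND]: Thruster trips=occurs, Backup chain lost=occurs → all inputs occur → occurs.
Thruster branch lost [OR]: Aft sun sensor degraded=not, Left star tracker is inoperative=occurs, Upper propellant valve failed=occurs, Auxiliary gyro faulted=occurs → at least one input occurs → occurs.
Sensor suite inoperative [AND]: Thruster branch lost=occurs, Left wheel driver offline=occurs, IMU is out=occurs, #2 magnetorquer lost=occurs → all inputs occur → occurs.
Spacecraft attitude control lost [AND]: Control loop down=occurs, Sensor suite inoperative=occurs → all inputs occur → occurs.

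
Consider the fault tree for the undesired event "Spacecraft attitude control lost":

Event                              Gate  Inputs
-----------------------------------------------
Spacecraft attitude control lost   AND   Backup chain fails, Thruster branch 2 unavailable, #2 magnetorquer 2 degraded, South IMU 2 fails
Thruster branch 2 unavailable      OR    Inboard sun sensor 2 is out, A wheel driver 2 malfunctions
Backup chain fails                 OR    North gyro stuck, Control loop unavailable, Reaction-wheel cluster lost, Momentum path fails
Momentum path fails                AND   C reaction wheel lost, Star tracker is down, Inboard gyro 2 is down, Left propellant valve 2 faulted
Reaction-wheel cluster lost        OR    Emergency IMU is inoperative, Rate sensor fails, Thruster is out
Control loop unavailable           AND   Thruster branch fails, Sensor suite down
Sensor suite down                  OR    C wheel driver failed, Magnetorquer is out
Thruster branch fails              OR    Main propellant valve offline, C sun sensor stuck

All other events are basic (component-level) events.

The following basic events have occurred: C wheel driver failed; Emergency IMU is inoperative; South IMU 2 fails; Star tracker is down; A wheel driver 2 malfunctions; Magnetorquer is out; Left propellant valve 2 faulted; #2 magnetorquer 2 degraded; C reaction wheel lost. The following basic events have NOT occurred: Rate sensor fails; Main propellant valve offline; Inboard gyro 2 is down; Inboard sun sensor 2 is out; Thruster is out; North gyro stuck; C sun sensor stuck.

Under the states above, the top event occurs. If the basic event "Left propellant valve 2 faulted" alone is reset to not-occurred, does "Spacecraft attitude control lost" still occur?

Yes

Counterfactual: set "Left propellant valve 2 faulted" to not occurred.
Thruster branch fails [OR]: Main propellant valve offline=not, C sun sensor stuck=not → no input occurs → does not occur.
Sensor suite down [OR]: C wheel driver failed=occurs, Magnetorquer is out=occurs → at least one input occurs → occurs.
Control loop unavailable [AND]: Thruster branch fails=not, Sensor suite down=occurs → not all inputs occur → does not occur.
Reaction-wheel cluster lost [OR]: Emergency IMU is inoperative=occurs, Rate sensor fails=not, Thruster is out=not → at least one input occurs → occurs.
Momentum path fails [AND]: C reaction wheel lost=occurs, Star tracker is down=occurs, Inboard gyro 2 is down=not, Left propellant valve 2 faulted=not → not all inputs occur → does not occur.
Backup chain fails [OR]: North gyro stuck=not, Control loop unavailable=not, Reaction-wheel cluster lost=occurs, Momentum path fails=not → at least one input occurs → occurs.
Thruster branch 2 unavailable [OR]: Inboard sun sensor 2 is out=not, A wheel driver 2 malfunctions=occurs → at least one input occurs → occurs.
Spacecraft attitude control lost [AND]: Backup chain fails=occurs, Thruster branch 2 unavailable=occurs, #2 magnetorquer 2 degraded=occurs, South IMU 2 fails=occurs → all inputs occur → occurs.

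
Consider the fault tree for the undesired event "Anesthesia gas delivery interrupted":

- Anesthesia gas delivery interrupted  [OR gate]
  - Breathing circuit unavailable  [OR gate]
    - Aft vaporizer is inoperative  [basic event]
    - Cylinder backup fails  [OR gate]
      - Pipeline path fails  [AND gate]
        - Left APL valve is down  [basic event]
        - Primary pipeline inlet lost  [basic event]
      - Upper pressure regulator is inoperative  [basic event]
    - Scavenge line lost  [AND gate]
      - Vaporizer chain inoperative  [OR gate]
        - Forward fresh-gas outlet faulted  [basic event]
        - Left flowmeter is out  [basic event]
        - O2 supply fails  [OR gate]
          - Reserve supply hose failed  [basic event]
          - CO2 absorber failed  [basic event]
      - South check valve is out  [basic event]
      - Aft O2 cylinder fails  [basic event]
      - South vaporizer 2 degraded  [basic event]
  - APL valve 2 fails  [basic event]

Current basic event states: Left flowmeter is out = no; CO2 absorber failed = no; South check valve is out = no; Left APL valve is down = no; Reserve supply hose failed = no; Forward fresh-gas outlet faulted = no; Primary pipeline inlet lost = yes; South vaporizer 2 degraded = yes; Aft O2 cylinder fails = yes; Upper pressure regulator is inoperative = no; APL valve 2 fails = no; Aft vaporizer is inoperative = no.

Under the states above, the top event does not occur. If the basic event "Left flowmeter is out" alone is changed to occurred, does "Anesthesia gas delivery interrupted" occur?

Counterfactual: set "Left flowmeter is out" to occurred.
Pipeline path fails [AND]: Left APL valve is down=not, Primary pipeline inlet lost=occurs → not all inputs occur → does not occur.
Cylinder backup fails [OR]: Pipeline path fails=not, Upper pressure regulator is inoperative=not → no input occurs → does not occur.
O2 supply fails [OR]: Reserve supply hose failed=not, CO2 absorber failed=not → no input occurs → does not occur.
Vaporizer chain inoperative [OR]: Forward fresh-gas outlet faulted=not, Left flowmeter is out=occurs, O2 supply fails=not → at least one input occurs → occurs.
Scavenge line lost [AND]: Vaporizer chain inoperative=occurs, South check valve is out=not, Aft O2 cylinder fails=occurs, South vaporizer 2 degraded=occurs → not all inputs occur → does not occur.
Breathing circuit unavailable [OR]: Aft vaporizer is inoperative=not, Cylinder backup fails=not, Scavenge line lost=not → no input occurs → does not occur.
Anesthesia gas delivery interrupted [OR]: Breathing circuit unavailable=not, APL valve 2 fails=not → no input occurs → does not occur.

No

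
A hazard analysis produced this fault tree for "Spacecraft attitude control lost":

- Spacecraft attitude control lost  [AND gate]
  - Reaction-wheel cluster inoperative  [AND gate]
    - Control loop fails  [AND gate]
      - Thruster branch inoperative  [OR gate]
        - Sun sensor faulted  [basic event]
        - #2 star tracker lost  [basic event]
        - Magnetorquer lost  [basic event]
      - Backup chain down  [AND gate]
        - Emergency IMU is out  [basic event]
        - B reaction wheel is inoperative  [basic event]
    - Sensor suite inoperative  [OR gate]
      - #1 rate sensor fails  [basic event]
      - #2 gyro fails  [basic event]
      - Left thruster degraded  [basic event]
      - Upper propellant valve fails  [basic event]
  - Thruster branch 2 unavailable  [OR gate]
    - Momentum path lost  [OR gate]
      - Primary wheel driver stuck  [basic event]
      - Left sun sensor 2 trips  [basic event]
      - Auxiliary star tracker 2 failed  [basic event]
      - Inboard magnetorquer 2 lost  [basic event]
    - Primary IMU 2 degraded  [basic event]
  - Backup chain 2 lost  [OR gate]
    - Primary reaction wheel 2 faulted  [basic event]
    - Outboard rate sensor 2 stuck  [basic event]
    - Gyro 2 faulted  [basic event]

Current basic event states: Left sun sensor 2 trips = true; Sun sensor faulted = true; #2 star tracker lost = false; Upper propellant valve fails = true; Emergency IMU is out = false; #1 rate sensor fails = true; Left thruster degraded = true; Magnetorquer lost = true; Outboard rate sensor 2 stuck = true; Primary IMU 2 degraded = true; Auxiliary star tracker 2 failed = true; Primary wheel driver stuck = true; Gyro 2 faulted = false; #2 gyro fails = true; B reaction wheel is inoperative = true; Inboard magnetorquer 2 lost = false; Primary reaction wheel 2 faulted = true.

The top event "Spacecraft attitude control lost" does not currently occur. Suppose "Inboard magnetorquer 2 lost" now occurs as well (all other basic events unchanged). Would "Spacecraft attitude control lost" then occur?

No

Counterfactual: set "Inboard magnetorquer 2 lost" to occurred.
Thruster branch inoperative [OR]: Sun sensor faulted=occurs, #2 star tracker lost=not, Magnetorquer lost=occurs → at least one input occurs → occurs.
Backup chain down [AND]: Emergency IMU is out=not, B reaction wheel is inoperative=occurs → not all inputs occur → does not occur.
Control loop fails [AND]: Thruster branch inoperative=occurs, Backup chain down=not → not all inputs occur → does not occur.
Sensor suite inoperative [OR]: #1 rate sensor fails=occurs, #2 gyro fails=occurs, Left thruster degraded=occurs, Upper propellant valve fails=occurs → at least one input occurs → occurs.
Reaction-wheel cluster inoperative [AND]: Control loop fails=not, Sensor suite inoperative=occurs → not all inputs occur → does not occur.
Momentum path lost [OR]: Primary wheel driver stuck=occurs, Left sun sensor 2 trips=occurs, Auxiliary star tracker 2 failed=occurs, Inboard magnetorquer 2 lost=occurs → at least one input occurs → occurs.
Thruster branch 2 unavailable [OR]: Momentum path lost=occurs, Primary IMU 2 degraded=occurs → at least one input occurs → occurs.
Backup chain 2 lost [OR]: Primary reaction wheel 2 faulted=occurs, Outboard rate sensor 2 stuck=occurs, Gyro 2 faulted=not → at least one input occurs → occurs.
Spacecraft attitude control lost [AND]: Reaction-wheel cluster inoperative=not, Thruster branch 2 unavailable=occurs, Backup chain 2 lost=occurs → not all inputs occur → does not occur.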